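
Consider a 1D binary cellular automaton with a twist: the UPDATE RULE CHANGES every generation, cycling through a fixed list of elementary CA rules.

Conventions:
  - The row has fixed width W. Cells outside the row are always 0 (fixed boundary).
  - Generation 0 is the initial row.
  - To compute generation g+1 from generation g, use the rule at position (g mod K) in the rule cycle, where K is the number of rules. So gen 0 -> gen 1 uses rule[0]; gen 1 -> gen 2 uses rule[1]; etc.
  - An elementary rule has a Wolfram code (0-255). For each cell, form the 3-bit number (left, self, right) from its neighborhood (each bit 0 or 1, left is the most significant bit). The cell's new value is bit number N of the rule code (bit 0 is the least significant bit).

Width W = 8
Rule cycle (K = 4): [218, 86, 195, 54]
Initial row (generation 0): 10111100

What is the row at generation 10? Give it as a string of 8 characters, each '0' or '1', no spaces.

Gen 0: 10111100
Gen 1 (rule 218): 00111110
Gen 2 (rule 86): 01000011
Gen 3 (rule 195): 10011101
Gen 4 (rule 54): 11100011
Gen 5 (rule 218): 11110111
Gen 6 (rule 86): 00010001
Gen 7 (rule 195): 11100110
Gen 8 (rule 54): 00011001
Gen 9 (rule 218): 00111110
Gen 10 (rule 86): 01000011

Answer: 01000011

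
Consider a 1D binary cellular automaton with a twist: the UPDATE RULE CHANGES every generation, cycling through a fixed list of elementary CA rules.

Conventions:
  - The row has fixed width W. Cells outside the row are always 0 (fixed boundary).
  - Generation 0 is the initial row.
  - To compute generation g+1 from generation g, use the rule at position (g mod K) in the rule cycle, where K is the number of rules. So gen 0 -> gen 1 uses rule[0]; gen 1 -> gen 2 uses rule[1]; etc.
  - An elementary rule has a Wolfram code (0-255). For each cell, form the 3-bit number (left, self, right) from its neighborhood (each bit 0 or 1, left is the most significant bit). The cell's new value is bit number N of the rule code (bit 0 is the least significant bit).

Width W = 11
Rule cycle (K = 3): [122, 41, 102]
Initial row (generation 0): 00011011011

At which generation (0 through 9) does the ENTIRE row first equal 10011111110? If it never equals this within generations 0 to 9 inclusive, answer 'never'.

Answer: never

Derivation:
Gen 0: 00011011011
Gen 1 (rule 122): 00111111111
Gen 2 (rule 41): 10100000000
Gen 3 (rule 102): 11100000000
Gen 4 (rule 122): 10110000000
Gen 5 (rule 41): 01100111111
Gen 6 (rule 102): 10101000001
Gen 7 (rule 122): 01010100010
Gen 8 (rule 41): 00101001000
Gen 9 (rule 102): 01111011000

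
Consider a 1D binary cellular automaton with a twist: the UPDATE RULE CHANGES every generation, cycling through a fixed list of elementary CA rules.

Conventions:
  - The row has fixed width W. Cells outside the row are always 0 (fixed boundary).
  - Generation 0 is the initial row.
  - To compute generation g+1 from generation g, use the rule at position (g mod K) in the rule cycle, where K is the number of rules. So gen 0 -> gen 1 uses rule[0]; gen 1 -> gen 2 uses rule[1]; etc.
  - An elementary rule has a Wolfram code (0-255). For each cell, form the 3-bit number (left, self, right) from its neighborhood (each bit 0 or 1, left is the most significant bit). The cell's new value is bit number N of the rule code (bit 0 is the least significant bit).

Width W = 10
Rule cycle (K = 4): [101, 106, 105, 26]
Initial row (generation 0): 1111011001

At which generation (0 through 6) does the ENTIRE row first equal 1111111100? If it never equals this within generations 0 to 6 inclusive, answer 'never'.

Gen 0: 1111011001
Gen 1 (rule 101): 0001101001
Gen 2 (rule 106): 0011110010
Gen 3 (rule 105): 1010010000
Gen 4 (rule 26): 0001101000
Gen 5 (rule 101): 1100111011
Gen 6 (rule 106): 1101101111

Answer: never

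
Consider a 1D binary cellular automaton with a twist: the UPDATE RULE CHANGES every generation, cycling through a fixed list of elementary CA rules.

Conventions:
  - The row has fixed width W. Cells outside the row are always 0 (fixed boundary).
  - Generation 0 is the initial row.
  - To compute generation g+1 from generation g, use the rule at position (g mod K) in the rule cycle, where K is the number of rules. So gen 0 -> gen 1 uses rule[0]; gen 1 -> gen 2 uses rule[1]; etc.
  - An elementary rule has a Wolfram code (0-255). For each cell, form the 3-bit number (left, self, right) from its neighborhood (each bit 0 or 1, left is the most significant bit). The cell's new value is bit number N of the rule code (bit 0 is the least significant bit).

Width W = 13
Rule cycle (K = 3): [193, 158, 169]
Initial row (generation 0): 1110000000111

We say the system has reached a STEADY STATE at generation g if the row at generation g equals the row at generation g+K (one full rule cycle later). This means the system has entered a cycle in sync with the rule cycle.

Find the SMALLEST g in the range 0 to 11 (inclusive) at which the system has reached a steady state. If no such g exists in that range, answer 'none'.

Answer: none

Derivation:
Gen 0: 1110000000111
Gen 1 (rule 193): 0110111110011
Gen 2 (rule 158): 1100111101110
Gen 3 (rule 169): 1000111011100
Gen 4 (rule 193): 0010011001101
Gen 5 (rule 158): 0111110111001
Gen 6 (rule 169): 0111101110000
Gen 7 (rule 193): 0011100110111
Gen 8 (rule 158): 0111011100110
Gen 9 (rule 169): 0110111000100
Gen 10 (rule 193): 0010011010001
Gen 11 (rule 158): 0111110011011
Gen 12 (rule 169): 0111100010110
Gen 13 (rule 193): 0011101000010
Gen 14 (rule 158): 0111001100111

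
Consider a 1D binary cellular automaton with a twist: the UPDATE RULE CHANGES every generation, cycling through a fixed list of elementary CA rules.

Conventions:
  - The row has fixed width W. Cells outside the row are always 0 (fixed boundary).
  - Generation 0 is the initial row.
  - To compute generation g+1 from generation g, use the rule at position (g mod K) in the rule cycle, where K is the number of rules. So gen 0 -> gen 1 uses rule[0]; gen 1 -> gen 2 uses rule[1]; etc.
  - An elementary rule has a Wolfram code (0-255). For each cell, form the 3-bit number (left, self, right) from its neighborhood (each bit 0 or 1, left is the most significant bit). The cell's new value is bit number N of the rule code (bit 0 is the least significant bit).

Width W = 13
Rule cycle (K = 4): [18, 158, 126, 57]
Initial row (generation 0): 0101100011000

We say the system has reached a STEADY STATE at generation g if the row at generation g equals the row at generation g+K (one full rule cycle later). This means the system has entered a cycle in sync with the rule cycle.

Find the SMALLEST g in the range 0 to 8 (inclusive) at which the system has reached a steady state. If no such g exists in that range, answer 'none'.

Gen 0: 0101100011000
Gen 1 (rule 18): 1000010100100
Gen 2 (rule 158): 1100110111110
Gen 3 (rule 126): 1111111100011
Gen 4 (rule 57): 1000000011010
Gen 5 (rule 18): 0100000100001
Gen 6 (rule 158): 1110001110011
Gen 7 (rule 126): 1011011011111
Gen 8 (rule 57): 0110110110000
Gen 9 (rule 18): 1000000001000
Gen 10 (rule 158): 1100000011100
Gen 11 (rule 126): 1110000110110
Gen 12 (rule 57): 1001110101101

Answer: none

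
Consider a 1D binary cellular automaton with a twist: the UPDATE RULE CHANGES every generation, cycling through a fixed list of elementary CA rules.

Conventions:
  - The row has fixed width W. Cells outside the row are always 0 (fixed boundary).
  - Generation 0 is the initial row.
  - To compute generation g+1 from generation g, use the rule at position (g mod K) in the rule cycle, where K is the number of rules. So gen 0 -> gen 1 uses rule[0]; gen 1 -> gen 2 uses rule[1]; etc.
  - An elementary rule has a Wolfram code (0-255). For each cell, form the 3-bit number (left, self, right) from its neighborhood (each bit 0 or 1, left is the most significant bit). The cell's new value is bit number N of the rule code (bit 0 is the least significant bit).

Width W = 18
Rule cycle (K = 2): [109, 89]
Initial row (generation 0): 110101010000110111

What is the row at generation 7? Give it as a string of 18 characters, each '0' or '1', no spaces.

Answer: 110111111111111111

Derivation:
Gen 0: 110101010000110111
Gen 1 (rule 109): 111111110110111101
Gen 2 (rule 89): 100000010110100100
Gen 3 (rule 109): 101111011111100101
Gen 4 (rule 89): 001001010000110000
Gen 5 (rule 109): 101001110110110111
Gen 6 (rule 89): 000101010110110101
Gen 7 (rule 109): 110111111111111111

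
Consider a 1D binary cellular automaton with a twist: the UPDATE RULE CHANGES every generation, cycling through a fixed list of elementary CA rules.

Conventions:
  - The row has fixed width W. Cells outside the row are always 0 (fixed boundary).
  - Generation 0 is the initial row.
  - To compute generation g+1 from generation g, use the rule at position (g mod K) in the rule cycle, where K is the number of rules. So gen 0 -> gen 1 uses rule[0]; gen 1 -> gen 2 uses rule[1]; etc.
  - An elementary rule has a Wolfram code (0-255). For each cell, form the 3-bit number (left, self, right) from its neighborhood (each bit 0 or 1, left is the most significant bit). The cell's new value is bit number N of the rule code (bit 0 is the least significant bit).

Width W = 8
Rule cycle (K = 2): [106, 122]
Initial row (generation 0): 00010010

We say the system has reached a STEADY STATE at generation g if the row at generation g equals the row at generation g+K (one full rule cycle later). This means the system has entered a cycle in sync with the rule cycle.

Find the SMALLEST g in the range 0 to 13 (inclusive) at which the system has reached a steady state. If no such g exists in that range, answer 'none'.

Answer: 10

Derivation:
Gen 0: 00010010
Gen 1 (rule 106): 00100100
Gen 2 (rule 122): 01011010
Gen 3 (rule 106): 10111100
Gen 4 (rule 122): 01100110
Gen 5 (rule 106): 11101110
Gen 6 (rule 122): 10111011
Gen 7 (rule 106): 01101111
Gen 8 (rule 122): 11111001
Gen 9 (rule 106): 10001010
Gen 10 (rule 122): 01010101
Gen 11 (rule 106): 10101010
Gen 12 (rule 122): 01010101
Gen 13 (rule 106): 10101010
Gen 14 (rule 122): 01010101
Gen 15 (rule 106): 10101010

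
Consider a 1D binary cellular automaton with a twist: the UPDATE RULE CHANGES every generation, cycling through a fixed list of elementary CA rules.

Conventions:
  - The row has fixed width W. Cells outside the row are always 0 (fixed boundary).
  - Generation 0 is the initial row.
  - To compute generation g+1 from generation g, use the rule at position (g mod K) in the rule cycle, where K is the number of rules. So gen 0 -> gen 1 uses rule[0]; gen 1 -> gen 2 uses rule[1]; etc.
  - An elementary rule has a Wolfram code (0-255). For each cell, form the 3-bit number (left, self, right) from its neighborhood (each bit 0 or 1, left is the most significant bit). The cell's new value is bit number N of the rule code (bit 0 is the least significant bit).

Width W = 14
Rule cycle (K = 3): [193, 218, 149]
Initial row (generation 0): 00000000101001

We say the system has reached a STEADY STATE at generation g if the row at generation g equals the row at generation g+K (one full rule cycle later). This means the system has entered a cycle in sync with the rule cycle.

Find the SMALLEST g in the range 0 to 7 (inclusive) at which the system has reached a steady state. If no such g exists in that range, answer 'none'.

Answer: 5

Derivation:
Gen 0: 00000000101001
Gen 1 (rule 193): 11111110000000
Gen 2 (rule 218): 11111111000000
Gen 3 (rule 149): 01111110111111
Gen 4 (rule 193): 00111110011111
Gen 5 (rule 218): 01111111111111
Gen 6 (rule 149): 00111111111110
Gen 7 (rule 193): 10011111111110
Gen 8 (rule 218): 01111111111111
Gen 9 (rule 149): 00111111111110
Gen 10 (rule 193): 10011111111110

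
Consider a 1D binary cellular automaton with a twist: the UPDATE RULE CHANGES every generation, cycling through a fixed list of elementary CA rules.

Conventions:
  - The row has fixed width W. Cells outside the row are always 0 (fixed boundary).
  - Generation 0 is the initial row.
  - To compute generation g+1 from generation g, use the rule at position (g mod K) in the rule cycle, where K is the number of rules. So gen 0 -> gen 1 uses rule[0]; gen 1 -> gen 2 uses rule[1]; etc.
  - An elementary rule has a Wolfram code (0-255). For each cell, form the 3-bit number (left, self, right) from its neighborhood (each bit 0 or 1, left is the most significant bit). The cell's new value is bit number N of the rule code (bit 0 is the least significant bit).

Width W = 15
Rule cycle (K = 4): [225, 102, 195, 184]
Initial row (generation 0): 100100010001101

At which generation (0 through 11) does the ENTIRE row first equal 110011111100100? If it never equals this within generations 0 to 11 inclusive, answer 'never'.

Answer: 9

Derivation:
Gen 0: 100100010001101
Gen 1 (rule 225): 000001000100110
Gen 2 (rule 102): 000011001101010
Gen 3 (rule 195): 111101010100000
Gen 4 (rule 184): 111010101010000
Gen 5 (rule 225): 011101010100111
Gen 6 (rule 102): 100111111101001
Gen 7 (rule 195): 001011111100010
Gen 8 (rule 184): 000111111010001
Gen 9 (rule 225): 110011111100100
Gen 10 (rule 102): 010100000101100
Gen 11 (rule 195): 100001111000101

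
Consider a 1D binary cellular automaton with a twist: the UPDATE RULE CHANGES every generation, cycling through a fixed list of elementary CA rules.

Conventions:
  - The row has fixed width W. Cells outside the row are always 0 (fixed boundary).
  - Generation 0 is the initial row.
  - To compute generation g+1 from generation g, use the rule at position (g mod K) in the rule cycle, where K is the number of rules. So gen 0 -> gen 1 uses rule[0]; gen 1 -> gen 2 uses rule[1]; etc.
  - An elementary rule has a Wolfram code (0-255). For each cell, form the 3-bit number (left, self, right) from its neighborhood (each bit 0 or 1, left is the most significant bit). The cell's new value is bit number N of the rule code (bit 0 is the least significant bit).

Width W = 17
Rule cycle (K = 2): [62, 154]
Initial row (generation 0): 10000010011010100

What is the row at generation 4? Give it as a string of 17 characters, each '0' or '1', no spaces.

Gen 0: 10000010011010100
Gen 1 (rule 62): 11000111110111110
Gen 2 (rule 154): 10101111100111101
Gen 3 (rule 62): 11111000011100011
Gen 4 (rule 154): 11110100111010110

Answer: 11110100111010110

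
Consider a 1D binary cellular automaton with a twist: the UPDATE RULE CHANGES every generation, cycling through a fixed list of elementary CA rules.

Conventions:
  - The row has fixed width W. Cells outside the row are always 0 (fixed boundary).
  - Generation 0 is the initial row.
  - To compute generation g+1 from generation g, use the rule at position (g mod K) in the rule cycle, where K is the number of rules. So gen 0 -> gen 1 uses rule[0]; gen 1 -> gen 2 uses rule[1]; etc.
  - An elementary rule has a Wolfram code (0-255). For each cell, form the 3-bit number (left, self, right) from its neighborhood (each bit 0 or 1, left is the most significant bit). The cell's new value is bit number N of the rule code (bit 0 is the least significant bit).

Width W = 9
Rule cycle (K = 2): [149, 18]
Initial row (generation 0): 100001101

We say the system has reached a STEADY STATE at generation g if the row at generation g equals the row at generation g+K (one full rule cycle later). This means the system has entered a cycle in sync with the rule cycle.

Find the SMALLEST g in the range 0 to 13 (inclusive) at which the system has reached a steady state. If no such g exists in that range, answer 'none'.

Gen 0: 100001101
Gen 1 (rule 149): 111100001
Gen 2 (rule 18): 000010010
Gen 3 (rule 149): 111011011
Gen 4 (rule 18): 000000000
Gen 5 (rule 149): 111111111
Gen 6 (rule 18): 000000000
Gen 7 (rule 149): 111111111
Gen 8 (rule 18): 000000000
Gen 9 (rule 149): 111111111
Gen 10 (rule 18): 000000000
Gen 11 (rule 149): 111111111
Gen 12 (rule 18): 000000000
Gen 13 (rule 149): 111111111
Gen 14 (rule 18): 000000000
Gen 15 (rule 149): 111111111

Answer: 4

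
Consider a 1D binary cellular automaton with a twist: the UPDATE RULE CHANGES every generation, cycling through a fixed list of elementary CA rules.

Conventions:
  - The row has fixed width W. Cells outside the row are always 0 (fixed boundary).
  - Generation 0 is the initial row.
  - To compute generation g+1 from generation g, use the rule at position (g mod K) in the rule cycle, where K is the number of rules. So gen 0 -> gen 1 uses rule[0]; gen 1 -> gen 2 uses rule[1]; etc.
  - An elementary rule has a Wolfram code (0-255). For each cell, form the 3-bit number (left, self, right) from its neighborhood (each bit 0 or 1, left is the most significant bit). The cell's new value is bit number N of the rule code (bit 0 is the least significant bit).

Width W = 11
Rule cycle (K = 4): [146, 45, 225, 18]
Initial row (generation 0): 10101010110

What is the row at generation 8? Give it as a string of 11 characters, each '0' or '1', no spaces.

Gen 0: 10101010110
Gen 1 (rule 146): 00000000001
Gen 2 (rule 45): 11111111101
Gen 3 (rule 225): 01111111110
Gen 4 (rule 18): 10000000001
Gen 5 (rule 146): 01000000010
Gen 6 (rule 45): 01011111010
Gen 7 (rule 225): 00101111100
Gen 8 (rule 18): 01000000010

Answer: 01000000010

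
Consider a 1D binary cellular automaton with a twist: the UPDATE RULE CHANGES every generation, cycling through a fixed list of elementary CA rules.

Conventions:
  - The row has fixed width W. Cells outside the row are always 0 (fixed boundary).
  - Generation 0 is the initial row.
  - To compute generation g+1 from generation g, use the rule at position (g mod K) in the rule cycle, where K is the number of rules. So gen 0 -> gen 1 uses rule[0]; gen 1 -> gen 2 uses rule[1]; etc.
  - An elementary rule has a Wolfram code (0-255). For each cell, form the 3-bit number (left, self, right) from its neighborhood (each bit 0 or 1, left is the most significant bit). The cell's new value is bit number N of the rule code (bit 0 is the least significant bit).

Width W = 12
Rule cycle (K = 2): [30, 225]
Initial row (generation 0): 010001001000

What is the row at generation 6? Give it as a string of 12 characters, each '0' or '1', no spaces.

Answer: 011011010000

Derivation:
Gen 0: 010001001000
Gen 1 (rule 30): 111011111100
Gen 2 (rule 225): 011101111101
Gen 3 (rule 30): 110001000001
Gen 4 (rule 225): 010100011100
Gen 5 (rule 30): 110110110010
Gen 6 (rule 225): 011011010000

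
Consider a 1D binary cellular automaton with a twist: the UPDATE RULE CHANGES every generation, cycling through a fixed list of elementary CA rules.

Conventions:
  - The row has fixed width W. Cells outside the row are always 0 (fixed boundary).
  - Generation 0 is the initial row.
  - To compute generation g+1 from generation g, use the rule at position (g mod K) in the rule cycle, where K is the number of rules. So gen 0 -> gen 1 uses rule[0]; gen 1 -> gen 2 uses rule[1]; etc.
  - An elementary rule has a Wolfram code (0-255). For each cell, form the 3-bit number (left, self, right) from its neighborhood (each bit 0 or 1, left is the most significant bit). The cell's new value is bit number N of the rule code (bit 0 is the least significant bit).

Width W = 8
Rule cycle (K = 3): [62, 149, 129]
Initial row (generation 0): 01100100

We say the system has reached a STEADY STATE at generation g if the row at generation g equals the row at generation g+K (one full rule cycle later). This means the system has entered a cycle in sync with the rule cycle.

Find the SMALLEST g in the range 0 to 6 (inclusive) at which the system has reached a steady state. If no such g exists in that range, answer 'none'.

Answer: none

Derivation:
Gen 0: 01100100
Gen 1 (rule 62): 11011110
Gen 2 (rule 149): 00001101
Gen 3 (rule 129): 11100000
Gen 4 (rule 62): 10010000
Gen 5 (rule 149): 11011111
Gen 6 (rule 129): 00001110
Gen 7 (rule 62): 00011001
Gen 8 (rule 149): 11000101
Gen 9 (rule 129): 00010000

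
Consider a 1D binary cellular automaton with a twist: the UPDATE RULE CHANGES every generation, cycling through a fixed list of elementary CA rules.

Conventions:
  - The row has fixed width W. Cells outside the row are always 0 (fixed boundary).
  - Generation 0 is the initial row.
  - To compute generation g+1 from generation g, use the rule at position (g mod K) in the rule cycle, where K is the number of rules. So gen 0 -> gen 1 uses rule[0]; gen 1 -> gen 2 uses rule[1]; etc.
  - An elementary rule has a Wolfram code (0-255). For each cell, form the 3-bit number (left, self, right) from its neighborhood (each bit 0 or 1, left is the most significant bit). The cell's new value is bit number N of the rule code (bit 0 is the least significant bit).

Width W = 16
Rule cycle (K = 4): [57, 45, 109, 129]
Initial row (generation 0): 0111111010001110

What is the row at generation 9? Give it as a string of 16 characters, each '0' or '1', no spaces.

Answer: 1111111001111111

Derivation:
Gen 0: 0111111010001110
Gen 1 (rule 57): 0100000101101001
Gen 2 (rule 45): 0101110111011001
Gen 3 (rule 109): 0111011101111001
Gen 4 (rule 129): 0010001000110000
Gen 5 (rule 57): 1001100110101111
Gen 6 (rule 45): 1001000101111000
Gen 7 (rule 109): 1001010111001011
Gen 8 (rule 129): 0000000010000000
Gen 9 (rule 57): 1111111001111111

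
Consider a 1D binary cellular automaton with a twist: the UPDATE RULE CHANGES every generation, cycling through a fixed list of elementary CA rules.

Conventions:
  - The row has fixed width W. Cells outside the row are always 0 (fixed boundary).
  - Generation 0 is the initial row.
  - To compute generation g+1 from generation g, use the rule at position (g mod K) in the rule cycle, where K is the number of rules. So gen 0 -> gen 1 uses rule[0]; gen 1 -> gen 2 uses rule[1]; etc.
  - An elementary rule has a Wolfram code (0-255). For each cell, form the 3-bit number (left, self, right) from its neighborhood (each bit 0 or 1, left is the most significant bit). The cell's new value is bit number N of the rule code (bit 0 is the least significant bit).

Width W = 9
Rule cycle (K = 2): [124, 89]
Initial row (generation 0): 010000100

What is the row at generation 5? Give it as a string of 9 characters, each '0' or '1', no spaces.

Gen 0: 010000100
Gen 1 (rule 124): 011000110
Gen 2 (rule 89): 011110111
Gen 3 (rule 124): 010011101
Gen 4 (rule 89): 001010100
Gen 5 (rule 124): 001111110

Answer: 001111110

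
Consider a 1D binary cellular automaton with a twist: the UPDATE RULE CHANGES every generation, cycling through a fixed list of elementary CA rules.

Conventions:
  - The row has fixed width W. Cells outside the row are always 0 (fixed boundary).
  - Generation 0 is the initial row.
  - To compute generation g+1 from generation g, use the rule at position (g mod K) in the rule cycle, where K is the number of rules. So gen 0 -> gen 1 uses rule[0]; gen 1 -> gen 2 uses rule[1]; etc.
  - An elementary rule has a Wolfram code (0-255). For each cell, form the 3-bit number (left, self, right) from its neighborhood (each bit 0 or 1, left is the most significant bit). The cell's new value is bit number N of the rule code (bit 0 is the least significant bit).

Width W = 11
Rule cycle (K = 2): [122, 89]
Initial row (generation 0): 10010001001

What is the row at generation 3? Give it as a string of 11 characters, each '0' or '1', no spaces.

Answer: 11110001101

Derivation:
Gen 0: 10010001001
Gen 1 (rule 122): 01101010110
Gen 2 (rule 89): 01100000111
Gen 3 (rule 122): 11110001101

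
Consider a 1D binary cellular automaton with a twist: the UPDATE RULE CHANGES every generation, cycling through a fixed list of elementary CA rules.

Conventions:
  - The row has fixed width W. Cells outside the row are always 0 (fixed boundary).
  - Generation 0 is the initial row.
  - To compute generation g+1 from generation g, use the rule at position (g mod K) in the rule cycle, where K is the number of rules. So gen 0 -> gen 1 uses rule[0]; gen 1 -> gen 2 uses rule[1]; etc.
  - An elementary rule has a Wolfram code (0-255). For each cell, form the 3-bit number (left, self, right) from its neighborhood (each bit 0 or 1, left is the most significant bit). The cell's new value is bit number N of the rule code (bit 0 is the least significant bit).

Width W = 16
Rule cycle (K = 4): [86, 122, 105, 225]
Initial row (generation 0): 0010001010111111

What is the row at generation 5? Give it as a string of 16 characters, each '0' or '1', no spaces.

Answer: 1001011111011001

Derivation:
Gen 0: 0010001010111111
Gen 1 (rule 86): 0111011010000001
Gen 2 (rule 122): 1101111101000010
Gen 3 (rule 105): 1111000110011000
Gen 4 (rule 225): 0111010010001011
Gen 5 (rule 86): 1001011111011001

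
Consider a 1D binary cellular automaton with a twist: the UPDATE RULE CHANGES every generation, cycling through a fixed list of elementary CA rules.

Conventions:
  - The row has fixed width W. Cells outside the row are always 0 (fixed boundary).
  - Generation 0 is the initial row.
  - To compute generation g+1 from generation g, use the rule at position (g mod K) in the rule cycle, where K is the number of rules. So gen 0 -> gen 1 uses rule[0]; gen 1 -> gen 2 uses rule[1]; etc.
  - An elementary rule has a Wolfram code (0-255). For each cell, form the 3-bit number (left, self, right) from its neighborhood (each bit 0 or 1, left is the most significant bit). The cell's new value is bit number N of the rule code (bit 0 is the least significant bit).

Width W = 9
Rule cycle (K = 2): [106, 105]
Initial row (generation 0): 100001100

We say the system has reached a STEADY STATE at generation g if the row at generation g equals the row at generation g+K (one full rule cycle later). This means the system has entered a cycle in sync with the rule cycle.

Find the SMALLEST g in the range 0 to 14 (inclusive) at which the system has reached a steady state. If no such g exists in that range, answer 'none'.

Answer: none

Derivation:
Gen 0: 100001100
Gen 1 (rule 106): 000011100
Gen 2 (rule 105): 111010101
Gen 3 (rule 106): 101101010
Gen 4 (rule 105): 011110100
Gen 5 (rule 106): 110011000
Gen 6 (rule 105): 110011011
Gen 7 (rule 106): 110111111
Gen 8 (rule 105): 111100001
Gen 9 (rule 106): 100100010
Gen 10 (rule 105): 000001000
Gen 11 (rule 106): 000010000
Gen 12 (rule 105): 111000111
Gen 13 (rule 106): 101001101
Gen 14 (rule 105): 010001110
Gen 15 (rule 106): 100011010
Gen 16 (rule 105): 001011100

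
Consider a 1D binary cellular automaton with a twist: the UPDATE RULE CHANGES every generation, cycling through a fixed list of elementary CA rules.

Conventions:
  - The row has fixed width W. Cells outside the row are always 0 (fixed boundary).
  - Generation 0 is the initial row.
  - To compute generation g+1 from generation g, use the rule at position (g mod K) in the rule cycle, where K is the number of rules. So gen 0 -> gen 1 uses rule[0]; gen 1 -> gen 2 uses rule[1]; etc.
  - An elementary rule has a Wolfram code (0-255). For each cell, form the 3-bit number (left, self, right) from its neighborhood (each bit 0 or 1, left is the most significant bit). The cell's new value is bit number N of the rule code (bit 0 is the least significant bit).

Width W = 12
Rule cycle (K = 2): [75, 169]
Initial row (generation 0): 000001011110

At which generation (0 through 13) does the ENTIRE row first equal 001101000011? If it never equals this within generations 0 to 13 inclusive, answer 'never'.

Gen 0: 000001011110
Gen 1 (rule 75): 111110010010
Gen 2 (rule 169): 111100000000
Gen 3 (rule 75): 100101111111
Gen 4 (rule 169): 000011111110
Gen 5 (rule 75): 111110000010
Gen 6 (rule 169): 111100111000
Gen 7 (rule 75): 100101101011
Gen 8 (rule 169): 000011010110
Gen 9 (rule 75): 111111000110
Gen 10 (rule 169): 111110010100
Gen 11 (rule 75): 100010100001
Gen 12 (rule 169): 001001001100
Gen 13 (rule 75): 110010011101

Answer: never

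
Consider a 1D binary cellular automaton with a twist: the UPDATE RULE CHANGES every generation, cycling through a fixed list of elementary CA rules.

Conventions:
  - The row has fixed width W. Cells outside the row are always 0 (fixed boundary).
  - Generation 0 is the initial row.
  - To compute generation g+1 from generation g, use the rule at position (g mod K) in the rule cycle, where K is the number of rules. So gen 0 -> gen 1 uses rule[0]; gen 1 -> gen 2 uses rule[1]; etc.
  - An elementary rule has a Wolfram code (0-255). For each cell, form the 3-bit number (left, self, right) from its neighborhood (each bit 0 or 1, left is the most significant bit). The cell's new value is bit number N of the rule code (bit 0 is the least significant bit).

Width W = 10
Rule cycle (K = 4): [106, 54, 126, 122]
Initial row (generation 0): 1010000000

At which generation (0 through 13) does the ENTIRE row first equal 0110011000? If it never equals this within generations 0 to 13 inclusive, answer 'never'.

Gen 0: 1010000000
Gen 1 (rule 106): 0100000000
Gen 2 (rule 54): 1110000000
Gen 3 (rule 126): 1011000000
Gen 4 (rule 122): 0111100000
Gen 5 (rule 106): 1100100000
Gen 6 (rule 54): 0011110000
Gen 7 (rule 126): 0110011000
Gen 8 (rule 122): 1111111100
Gen 9 (rule 106): 1000000100
Gen 10 (rule 54): 1100001110
Gen 11 (rule 126): 1110011011
Gen 12 (rule 122): 1011111111
Gen 13 (rule 106): 0110000001

Answer: 7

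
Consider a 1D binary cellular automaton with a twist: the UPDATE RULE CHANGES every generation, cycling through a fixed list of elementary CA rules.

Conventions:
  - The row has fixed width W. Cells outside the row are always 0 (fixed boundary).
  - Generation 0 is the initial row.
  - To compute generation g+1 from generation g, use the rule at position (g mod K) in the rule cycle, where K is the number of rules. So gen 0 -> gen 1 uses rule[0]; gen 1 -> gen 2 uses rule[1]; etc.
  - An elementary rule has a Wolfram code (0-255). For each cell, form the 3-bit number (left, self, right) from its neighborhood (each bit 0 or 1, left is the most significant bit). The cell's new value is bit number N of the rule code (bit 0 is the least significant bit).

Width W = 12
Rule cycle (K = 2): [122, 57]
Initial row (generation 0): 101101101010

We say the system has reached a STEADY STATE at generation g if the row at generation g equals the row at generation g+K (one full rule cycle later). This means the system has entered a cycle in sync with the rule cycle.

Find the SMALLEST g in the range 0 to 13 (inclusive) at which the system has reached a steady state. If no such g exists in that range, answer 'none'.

Gen 0: 101101101010
Gen 1 (rule 122): 011111110101
Gen 2 (rule 57): 010000001010
Gen 3 (rule 122): 101000010101
Gen 4 (rule 57): 010111001010
Gen 5 (rule 122): 101101110101
Gen 6 (rule 57): 011011001010
Gen 7 (rule 122): 111111110101
Gen 8 (rule 57): 100000001010
Gen 9 (rule 122): 010000010101
Gen 10 (rule 57): 001111001010
Gen 11 (rule 122): 011001110101
Gen 12 (rule 57): 010101001010
Gen 13 (rule 122): 101010110101
Gen 14 (rule 57): 010101101010
Gen 15 (rule 122): 101011110101

Answer: none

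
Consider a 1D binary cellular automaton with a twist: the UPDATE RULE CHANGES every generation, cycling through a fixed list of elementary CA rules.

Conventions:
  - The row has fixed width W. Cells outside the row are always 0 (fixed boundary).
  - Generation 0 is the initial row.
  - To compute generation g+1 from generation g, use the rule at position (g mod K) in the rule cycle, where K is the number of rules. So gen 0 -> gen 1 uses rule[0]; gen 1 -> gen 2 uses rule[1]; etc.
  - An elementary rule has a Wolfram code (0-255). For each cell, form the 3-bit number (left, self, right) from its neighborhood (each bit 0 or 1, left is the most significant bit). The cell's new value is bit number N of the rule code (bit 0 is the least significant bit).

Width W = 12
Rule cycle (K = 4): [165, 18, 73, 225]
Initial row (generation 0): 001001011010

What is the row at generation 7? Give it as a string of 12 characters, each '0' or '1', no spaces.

Answer: 100011111000

Derivation:
Gen 0: 001001011010
Gen 1 (rule 165): 101001100110
Gen 2 (rule 18): 000110011001
Gen 3 (rule 73): 110110011000
Gen 4 (rule 225): 011010001011
Gen 5 (rule 165): 000110101100
Gen 6 (rule 18): 001000000010
Gen 7 (rule 73): 100011111000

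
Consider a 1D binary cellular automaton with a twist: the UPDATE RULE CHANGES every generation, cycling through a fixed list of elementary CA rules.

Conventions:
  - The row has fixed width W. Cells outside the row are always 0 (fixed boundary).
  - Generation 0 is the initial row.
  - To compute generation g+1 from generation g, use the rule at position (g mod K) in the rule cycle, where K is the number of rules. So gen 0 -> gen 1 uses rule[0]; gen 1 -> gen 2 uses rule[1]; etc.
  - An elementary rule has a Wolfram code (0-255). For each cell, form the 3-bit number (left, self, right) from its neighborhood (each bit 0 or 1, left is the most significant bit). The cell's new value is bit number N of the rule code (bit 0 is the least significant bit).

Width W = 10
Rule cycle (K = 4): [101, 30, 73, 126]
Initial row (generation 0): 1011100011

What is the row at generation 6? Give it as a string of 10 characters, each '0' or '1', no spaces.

Gen 0: 1011100011
Gen 1 (rule 101): 1100101001
Gen 2 (rule 30): 1011101111
Gen 3 (rule 73): 0010101001
Gen 4 (rule 126): 0111111111
Gen 5 (rule 101): 0000000001
Gen 6 (rule 30): 0000000011

Answer: 0000000011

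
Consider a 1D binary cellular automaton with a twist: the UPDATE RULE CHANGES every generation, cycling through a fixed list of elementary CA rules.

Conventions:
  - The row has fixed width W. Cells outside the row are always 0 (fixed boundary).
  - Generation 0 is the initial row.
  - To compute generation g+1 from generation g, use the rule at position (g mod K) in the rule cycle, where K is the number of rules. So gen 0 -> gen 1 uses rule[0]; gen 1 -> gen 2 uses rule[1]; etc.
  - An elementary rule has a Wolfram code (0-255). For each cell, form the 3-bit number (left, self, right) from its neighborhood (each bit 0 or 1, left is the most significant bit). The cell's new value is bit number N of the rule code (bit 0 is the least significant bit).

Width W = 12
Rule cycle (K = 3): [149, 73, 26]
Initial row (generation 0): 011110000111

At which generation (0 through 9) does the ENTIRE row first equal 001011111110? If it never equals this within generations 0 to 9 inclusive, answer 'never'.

Gen 0: 011110000111
Gen 1 (rule 149): 001101110010
Gen 2 (rule 73): 101101010000
Gen 3 (rule 26): 001000001000
Gen 4 (rule 149): 101111101111
Gen 5 (rule 73): 001000101001
Gen 6 (rule 26): 010101000110
Gen 7 (rule 149): 010101110001
Gen 8 (rule 73): 000001010100
Gen 9 (rule 26): 000010000010

Answer: never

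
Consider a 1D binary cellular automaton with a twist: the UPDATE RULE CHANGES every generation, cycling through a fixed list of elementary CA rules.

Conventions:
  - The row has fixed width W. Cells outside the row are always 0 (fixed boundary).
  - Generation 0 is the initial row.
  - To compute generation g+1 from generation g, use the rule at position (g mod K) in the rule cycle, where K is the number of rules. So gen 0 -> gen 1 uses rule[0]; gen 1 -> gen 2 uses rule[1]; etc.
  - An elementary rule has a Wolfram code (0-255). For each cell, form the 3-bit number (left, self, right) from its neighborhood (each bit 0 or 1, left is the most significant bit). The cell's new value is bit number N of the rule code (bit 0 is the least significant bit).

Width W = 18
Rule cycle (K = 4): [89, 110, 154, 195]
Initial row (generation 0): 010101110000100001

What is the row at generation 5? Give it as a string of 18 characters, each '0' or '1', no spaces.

Gen 0: 010101110000100001
Gen 1 (rule 89): 000001011110011100
Gen 2 (rule 110): 000011110010110100
Gen 3 (rule 154): 000111101100100010
Gen 4 (rule 195): 111011100101001100
Gen 5 (rule 89): 101010110000101111

Answer: 101010110000101111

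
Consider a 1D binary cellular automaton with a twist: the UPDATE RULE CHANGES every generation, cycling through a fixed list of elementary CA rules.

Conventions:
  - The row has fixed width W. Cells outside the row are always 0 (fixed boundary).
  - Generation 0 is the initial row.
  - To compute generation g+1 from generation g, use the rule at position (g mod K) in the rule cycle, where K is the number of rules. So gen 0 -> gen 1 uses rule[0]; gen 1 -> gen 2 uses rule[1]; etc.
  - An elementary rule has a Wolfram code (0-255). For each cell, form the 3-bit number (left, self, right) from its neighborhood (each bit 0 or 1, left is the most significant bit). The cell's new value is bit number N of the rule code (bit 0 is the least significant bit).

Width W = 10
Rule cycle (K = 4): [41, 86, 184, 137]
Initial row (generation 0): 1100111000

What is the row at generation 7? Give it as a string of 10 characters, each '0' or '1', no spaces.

Gen 0: 1100111000
Gen 1 (rule 41): 1000100011
Gen 2 (rule 86): 1101110101
Gen 3 (rule 184): 1011101010
Gen 4 (rule 137): 0011000000
Gen 5 (rule 41): 1010011111
Gen 6 (rule 86): 1011100001
Gen 7 (rule 184): 0111010000

Answer: 0111010000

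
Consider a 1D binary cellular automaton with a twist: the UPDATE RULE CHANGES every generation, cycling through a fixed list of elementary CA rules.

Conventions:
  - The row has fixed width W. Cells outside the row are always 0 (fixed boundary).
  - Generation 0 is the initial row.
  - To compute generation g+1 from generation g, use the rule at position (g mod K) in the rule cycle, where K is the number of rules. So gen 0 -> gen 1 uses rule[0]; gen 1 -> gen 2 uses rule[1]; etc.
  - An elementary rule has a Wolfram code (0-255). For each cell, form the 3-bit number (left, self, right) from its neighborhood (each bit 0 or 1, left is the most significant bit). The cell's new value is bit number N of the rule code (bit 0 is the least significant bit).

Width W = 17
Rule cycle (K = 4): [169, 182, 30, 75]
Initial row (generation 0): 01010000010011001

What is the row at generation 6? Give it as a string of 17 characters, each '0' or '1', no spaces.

Answer: 11010100000111000

Derivation:
Gen 0: 01010000010011001
Gen 1 (rule 169): 00100111000010000
Gen 2 (rule 182): 01111010100111000
Gen 3 (rule 30): 11000010111100100
Gen 4 (rule 75): 11011100100101001
Gen 5 (rule 169): 10111000000010000
Gen 6 (rule 182): 11010100000111000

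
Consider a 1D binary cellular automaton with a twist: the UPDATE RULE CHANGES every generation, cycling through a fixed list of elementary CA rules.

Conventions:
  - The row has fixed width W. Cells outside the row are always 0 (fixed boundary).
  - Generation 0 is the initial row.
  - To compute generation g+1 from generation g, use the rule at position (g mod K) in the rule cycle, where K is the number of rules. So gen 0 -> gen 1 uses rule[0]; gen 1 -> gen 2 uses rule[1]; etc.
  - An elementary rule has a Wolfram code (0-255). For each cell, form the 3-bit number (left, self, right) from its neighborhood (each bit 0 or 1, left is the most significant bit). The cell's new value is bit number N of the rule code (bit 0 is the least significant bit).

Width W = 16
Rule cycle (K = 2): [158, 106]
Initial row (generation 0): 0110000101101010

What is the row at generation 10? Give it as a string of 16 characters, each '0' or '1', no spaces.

Answer: 1000000111001111

Derivation:
Gen 0: 0110000101101010
Gen 1 (rule 158): 1101001101001011
Gen 2 (rule 106): 1110011110010111
Gen 3 (rule 158): 1101111101110110
Gen 4 (rule 106): 1111000111011110
Gen 5 (rule 158): 1110101110011101
Gen 6 (rule 106): 1011011010110110
Gen 7 (rule 158): 1010010010100101
Gen 8 (rule 106): 0100100101001010
Gen 9 (rule 158): 1111111101111011
Gen 10 (rule 106): 1000000111001111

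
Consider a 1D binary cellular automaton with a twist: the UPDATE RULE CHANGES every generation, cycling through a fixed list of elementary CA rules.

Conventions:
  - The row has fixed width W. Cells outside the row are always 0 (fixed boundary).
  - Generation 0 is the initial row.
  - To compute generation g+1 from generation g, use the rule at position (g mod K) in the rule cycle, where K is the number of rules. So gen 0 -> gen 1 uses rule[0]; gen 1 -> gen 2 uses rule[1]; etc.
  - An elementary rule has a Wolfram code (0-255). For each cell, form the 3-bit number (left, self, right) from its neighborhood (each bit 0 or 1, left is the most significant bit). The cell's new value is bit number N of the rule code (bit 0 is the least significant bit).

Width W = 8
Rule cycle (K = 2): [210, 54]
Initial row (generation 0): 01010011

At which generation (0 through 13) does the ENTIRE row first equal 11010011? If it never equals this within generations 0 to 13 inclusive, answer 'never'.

Gen 0: 01010011
Gen 1 (rule 210): 10001101
Gen 2 (rule 54): 11010011
Gen 3 (rule 210): 01001101
Gen 4 (rule 54): 11110011
Gen 5 (rule 210): 01111101
Gen 6 (rule 54): 10000011
Gen 7 (rule 210): 01000101
Gen 8 (rule 54): 11101111
Gen 9 (rule 210): 01100111
Gen 10 (rule 54): 10011000
Gen 11 (rule 210): 01101100
Gen 12 (rule 54): 10010010
Gen 13 (rule 210): 01101101

Answer: 2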